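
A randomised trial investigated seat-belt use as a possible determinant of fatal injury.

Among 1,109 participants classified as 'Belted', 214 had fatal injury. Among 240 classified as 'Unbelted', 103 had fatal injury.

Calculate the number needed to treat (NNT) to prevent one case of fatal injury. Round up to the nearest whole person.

5

Risk in treated group = 214/1109 = 0.19297; risk in control = 103/240 = 0.42917.
Absolute risk reduction = 0.42917 − 0.19297 = 0.23620
NNT = 1 / ARR = 1 / 0.23620 = 4.234 → round up → 5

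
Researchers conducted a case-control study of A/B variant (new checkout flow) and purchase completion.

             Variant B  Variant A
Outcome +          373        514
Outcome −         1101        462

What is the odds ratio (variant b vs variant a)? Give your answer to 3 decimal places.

0.305

Reading the table with exposure as columns: a = 373 (Variant B, case), b = 1101 (Variant B, non-case), c = 514 (Variant A, case), d = 462.
OR = (a·d)/(b·c) = (373 × 462) / (1101 × 514) = 172326 / 565914 = 0.30451
Exposure is associated with lower odds of purchase completion (OR = 0.30 < 1).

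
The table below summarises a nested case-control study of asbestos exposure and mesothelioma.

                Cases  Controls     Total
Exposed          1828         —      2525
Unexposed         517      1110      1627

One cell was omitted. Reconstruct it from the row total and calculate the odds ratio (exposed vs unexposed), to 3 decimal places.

5.631

The missing cell is in the exposed row: 2525 − 1828 = 697.
So a = 1828, b = 697, c = 517, d = 1110.
OR = (a·d)/(b·c) = (1828 × 1110) / (697 × 517) = 2029080 / 360349 = 5.63087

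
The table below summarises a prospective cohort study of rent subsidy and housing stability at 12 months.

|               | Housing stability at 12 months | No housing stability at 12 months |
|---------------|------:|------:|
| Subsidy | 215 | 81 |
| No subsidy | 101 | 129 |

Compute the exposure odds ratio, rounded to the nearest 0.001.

Cells: a = 215, b = 81, c = 101, d = 129.
OR = (a·d)/(b·c) = (215 × 129) / (81 × 101) = 27735 / 8181 = 3.39017
The odds of housing stability at 12 months are about 3.39 times as high in the subsidy group.

3.390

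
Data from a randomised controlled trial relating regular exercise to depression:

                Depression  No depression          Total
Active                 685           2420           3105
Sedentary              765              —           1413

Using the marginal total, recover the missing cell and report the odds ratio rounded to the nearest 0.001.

The missing cell is in the unexposed row: 1413 − 765 = 648.
So a = 685, b = 2420, c = 765, d = 648.
OR = (a·d)/(b·c) = (685 × 648) / (2420 × 765) = 443880 / 1851300 = 0.23977

0.240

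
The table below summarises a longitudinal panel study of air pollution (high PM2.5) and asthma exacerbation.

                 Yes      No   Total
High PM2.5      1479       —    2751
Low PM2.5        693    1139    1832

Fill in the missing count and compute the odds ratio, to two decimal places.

1.91

The missing cell is in the exposed row: 2751 − 1479 = 1272.
So a = 1479, b = 1272, c = 693, d = 1139.
OR = (a·d)/(b·c) = (1479 × 1139) / (1272 × 693) = 1684581 / 881496 = 1.91105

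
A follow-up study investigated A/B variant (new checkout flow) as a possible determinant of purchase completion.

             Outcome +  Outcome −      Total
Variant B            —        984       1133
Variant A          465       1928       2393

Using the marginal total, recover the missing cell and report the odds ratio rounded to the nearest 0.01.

The missing cell is in the exposed row: 1133 − 984 = 149.
So a = 149, b = 984, c = 465, d = 1928.
OR = (a·d)/(b·c) = (149 × 1928) / (984 × 465) = 287272 / 457560 = 0.62783

0.63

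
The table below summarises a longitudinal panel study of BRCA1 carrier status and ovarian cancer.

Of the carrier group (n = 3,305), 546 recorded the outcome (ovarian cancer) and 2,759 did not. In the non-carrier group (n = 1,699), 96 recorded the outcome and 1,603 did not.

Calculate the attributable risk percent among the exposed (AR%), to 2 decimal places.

From the description: a = 546, b = 2759, c = 96, d = 1603.
Risk in exposed = 546/3305 = 0.16520; risk in unexposed = 96/1699 = 0.05650.
RR = 0.16520/0.05650 = 2.92377
AR% = (RR − 1)/RR × 100 = (2.92377 − 1)/2.92377 × 100 = 65.7976%

65.80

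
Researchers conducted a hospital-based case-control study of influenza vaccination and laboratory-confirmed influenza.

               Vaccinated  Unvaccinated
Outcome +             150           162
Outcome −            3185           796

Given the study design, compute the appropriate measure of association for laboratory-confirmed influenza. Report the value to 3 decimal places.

Reading the table with exposure as columns: a = 150 (Vaccinated, case), b = 3185 (Vaccinated, non-case), c = 162 (Unvaccinated, case), d = 796.
This is a hospital-based case-control study: participants were sampled on outcome status, so risks in the source population cannot be estimated directly — relative risk is not valid here. The odds ratio is the appropriate measure.
OR = (a·d)/(b·c) = (150 × 796) / (3185 × 162) = 119400 / 515970 = 0.23141

0.231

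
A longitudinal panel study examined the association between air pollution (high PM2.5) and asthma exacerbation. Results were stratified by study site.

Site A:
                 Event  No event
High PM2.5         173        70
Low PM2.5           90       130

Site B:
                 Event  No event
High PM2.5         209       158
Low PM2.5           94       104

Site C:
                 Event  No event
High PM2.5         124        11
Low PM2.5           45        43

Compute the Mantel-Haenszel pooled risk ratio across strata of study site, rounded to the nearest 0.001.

RR_MH = Σ(aᵢ·n₀ᵢ/nᵢ) / Σ(cᵢ·n₁ᵢ/nᵢ), with n₁ᵢ = aᵢ+bᵢ (exposed), n₀ᵢ = cᵢ+dᵢ (unexposed), nᵢ = n₁ᵢ+n₀ᵢ.
Stratum 1 (Site A): n₁ = 243, n₀ = 220, n = 463; a·n₀/n = 173·220/463 = 82.2030; c·n₁/n = 90·243/463 = 47.2354
Stratum 2 (Site B): n₁ = 367, n₀ = 198, n = 565; a·n₀/n = 209·198/565 = 73.2425; c·n₁/n = 94·367/565 = 61.0584
Stratum 3 (Site C): n₁ = 135, n₀ = 88, n = 223; a·n₀/n = 124·88/223 = 48.9327; c·n₁/n = 45·135/223 = 27.2422
RR_MH = (82.2030 + 73.2425 + 48.9327) / (47.2354 + 61.0584 + 27.2422) = 204.3782 / 135.5360 = 1.50793

1.508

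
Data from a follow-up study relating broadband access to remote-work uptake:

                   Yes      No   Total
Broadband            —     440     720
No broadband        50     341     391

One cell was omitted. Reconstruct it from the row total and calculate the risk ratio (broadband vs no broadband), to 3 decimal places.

3.041

The missing cell is in the exposed row: 720 − 440 = 280.
So a = 280, b = 440, c = 50, d = 341.
RR = [a/(a+b)] / [c/(c+d)] = (280/720) / (50/391) = 0.38889/0.12788 = 3.04111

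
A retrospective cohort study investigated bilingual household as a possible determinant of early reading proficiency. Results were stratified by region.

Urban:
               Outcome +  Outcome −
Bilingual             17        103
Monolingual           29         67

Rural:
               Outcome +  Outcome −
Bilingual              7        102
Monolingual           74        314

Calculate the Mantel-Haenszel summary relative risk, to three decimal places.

0.403

RR_MH = Σ(aᵢ·n₀ᵢ/nᵢ) / Σ(cᵢ·n₁ᵢ/nᵢ), with n₁ᵢ = aᵢ+bᵢ (exposed), n₀ᵢ = cᵢ+dᵢ (unexposed), nᵢ = n₁ᵢ+n₀ᵢ.
Stratum 1 (Urban): n₁ = 120, n₀ = 96, n = 216; a·n₀/n = 17·96/216 = 7.5556; c·n₁/n = 29·120/216 = 16.1111
Stratum 2 (Rural): n₁ = 109, n₀ = 388, n = 497; a·n₀/n = 7·388/497 = 5.4648; c·n₁/n = 74·109/497 = 16.2294
RR_MH = (7.5556 + 5.4648) / (16.1111 + 16.2294) = 13.0203 / 32.3405 = 0.40260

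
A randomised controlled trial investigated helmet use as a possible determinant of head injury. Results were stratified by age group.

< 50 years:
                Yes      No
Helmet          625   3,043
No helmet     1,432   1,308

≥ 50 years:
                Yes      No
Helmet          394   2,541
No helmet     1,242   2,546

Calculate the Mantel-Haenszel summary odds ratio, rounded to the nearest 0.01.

OR_MH = Σ(aᵢdᵢ/nᵢ) / Σ(bᵢcᵢ/nᵢ), where nᵢ is the stratum total.
Stratum 1 (< 50 years): n = 6408; a·d/n = 625·1308/6408 = 127.5749; b·c/n = 3043·1432/6408 = 680.0212
Stratum 2 (≥ 50 years): n = 6723; a·d/n = 394·2546/6723 = 149.2078; b·c/n = 2541·1242/6723 = 469.4217
OR_MH = (127.5749 + 149.2078) / (680.0212 + 469.4217) = 276.7827 / 1149.4429 = 0.24080

0.24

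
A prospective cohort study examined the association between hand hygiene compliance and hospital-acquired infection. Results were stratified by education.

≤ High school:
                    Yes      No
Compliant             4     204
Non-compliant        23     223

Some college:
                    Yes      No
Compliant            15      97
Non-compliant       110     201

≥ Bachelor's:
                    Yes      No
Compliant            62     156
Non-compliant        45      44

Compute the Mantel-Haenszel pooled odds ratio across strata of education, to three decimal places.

0.308

OR_MH = Σ(aᵢdᵢ/nᵢ) / Σ(bᵢcᵢ/nᵢ), where nᵢ is the stratum total.
Stratum 1 (≤ High school): n = 454; a·d/n = 4·223/454 = 1.9648; b·c/n = 204·23/454 = 10.3348
Stratum 2 (Some college): n = 423; a·d/n = 15·201/423 = 7.1277; b·c/n = 97·110/423 = 25.2246
Stratum 3 (≥ Bachelor's): n = 307; a·d/n = 62·44/307 = 8.8860; b·c/n = 156·45/307 = 22.8664
OR_MH = (1.9648 + 7.1277 + 8.8860) / (10.3348 + 25.2246 + 22.8664) = 17.9784 / 58.4258 = 0.30771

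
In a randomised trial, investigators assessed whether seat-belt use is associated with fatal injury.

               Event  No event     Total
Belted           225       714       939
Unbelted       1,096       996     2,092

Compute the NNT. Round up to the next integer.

4

Risk in treated group = 225/939 = 0.23962; risk in control = 1096/2092 = 0.52390.
Absolute risk reduction = 0.52390 − 0.23962 = 0.28428
NNT = 1 / ARR = 1 / 0.28428 = 3.518 → round up → 4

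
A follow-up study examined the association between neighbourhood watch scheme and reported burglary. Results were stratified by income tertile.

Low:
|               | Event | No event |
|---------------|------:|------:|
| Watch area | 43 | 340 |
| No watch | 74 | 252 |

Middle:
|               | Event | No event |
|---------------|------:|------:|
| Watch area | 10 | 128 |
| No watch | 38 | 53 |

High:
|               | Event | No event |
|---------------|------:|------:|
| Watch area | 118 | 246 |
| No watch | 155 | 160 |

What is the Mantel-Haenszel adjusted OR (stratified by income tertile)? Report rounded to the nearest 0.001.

OR_MH = Σ(aᵢdᵢ/nᵢ) / Σ(bᵢcᵢ/nᵢ), where nᵢ is the stratum total.
Stratum 1 (Low): n = 709; a·d/n = 43·252/709 = 15.2835; b·c/n = 340·74/709 = 35.4866
Stratum 2 (Middle): n = 229; a·d/n = 10·53/229 = 2.3144; b·c/n = 128·38/229 = 21.2402
Stratum 3 (High): n = 679; a·d/n = 118·160/679 = 27.8056; b·c/n = 246·155/679 = 56.1561
OR_MH = (15.2835 + 2.3144 + 27.8056) / (35.4866 + 21.2402 + 56.1561) = 45.4035 / 112.8829 = 0.40222

0.402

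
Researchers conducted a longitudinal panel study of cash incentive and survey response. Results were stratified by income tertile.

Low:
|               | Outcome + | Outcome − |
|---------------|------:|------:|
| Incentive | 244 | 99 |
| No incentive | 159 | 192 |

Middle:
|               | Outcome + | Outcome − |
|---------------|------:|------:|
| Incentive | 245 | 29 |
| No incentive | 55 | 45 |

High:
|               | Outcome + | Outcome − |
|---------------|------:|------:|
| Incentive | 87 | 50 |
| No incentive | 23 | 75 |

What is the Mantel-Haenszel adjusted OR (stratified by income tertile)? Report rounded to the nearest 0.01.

OR_MH = Σ(aᵢdᵢ/nᵢ) / Σ(bᵢcᵢ/nᵢ), where nᵢ is the stratum total.
Stratum 1 (Low): n = 694; a·d/n = 244·192/694 = 67.5043; b·c/n = 99·159/694 = 22.6816
Stratum 2 (Middle): n = 374; a·d/n = 245·45/374 = 29.4786; b·c/n = 29·55/374 = 4.2647
Stratum 3 (High): n = 235; a·d/n = 87·75/235 = 27.7660; b·c/n = 50·23/235 = 4.8936
OR_MH = (67.5043 + 29.4786 + 27.7660) / (22.6816 + 4.2647 + 4.8936) = 124.7489 / 31.8399 = 3.91801

3.92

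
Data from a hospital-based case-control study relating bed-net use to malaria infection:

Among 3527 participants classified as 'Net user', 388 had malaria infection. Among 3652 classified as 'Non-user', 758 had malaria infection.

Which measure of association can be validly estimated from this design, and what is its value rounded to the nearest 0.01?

From the description: a = 388, b = 3139, c = 758, d = 2894.
This is a hospital-based case-control study: participants were sampled on outcome status, so risks in the source population cannot be estimated directly — relative risk is not valid here. The odds ratio is the appropriate measure.
OR = (a·d)/(b·c) = (388 × 2894) / (3139 × 758) = 1122872 / 2379362 = 0.47192

0.47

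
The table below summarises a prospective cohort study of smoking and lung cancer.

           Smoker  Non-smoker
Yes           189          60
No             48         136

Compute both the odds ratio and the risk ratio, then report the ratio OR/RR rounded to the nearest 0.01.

3.43

Reading the table with exposure as columns: a = 189 (Smoker, case), b = 48 (Smoker, non-case), c = 60 (Non-smoker, case), d = 136.
OR = (189·136)/(48·60) = 25704/2880 = 8.92500
Risk in exposed = 189/237 = 0.79747; risk in unexposed = 60/196 = 0.30612; RR = 2.60506
OR/RR = 8.92500 / 2.60506 = 3.42602
The outcome is not rare, so the OR lies further from 1 than the RR.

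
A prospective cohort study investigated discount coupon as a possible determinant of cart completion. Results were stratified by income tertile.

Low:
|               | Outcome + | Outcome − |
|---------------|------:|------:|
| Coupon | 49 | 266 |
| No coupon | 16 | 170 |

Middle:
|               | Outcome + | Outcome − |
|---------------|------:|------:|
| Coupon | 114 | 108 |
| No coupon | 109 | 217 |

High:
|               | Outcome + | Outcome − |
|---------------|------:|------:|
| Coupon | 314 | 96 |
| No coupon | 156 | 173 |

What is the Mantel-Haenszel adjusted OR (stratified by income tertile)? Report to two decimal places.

OR_MH = Σ(aᵢdᵢ/nᵢ) / Σ(bᵢcᵢ/nᵢ), where nᵢ is the stratum total.
Stratum 1 (Low): n = 501; a·d/n = 49·170/501 = 16.6267; b·c/n = 266·16/501 = 8.4950
Stratum 2 (Middle): n = 548; a·d/n = 114·217/548 = 45.1423; b·c/n = 108·109/548 = 21.4818
Stratum 3 (High): n = 739; a·d/n = 314·173/739 = 73.5074; b·c/n = 96·156/739 = 20.2652
OR_MH = (16.6267 + 45.1423 + 73.5074) / (8.4950 + 21.4818 + 20.2652) = 135.2765 / 50.2420 = 2.69250

2.69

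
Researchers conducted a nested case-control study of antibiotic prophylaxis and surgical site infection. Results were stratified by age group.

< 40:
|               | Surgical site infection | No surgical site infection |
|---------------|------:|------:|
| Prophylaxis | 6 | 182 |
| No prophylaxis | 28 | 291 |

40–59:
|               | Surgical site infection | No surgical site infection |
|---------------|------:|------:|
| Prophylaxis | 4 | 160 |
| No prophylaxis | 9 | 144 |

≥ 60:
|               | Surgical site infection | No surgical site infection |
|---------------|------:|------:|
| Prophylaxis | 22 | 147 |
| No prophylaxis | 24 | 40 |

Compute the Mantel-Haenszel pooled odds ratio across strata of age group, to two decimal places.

OR_MH = Σ(aᵢdᵢ/nᵢ) / Σ(bᵢcᵢ/nᵢ), where nᵢ is the stratum total.
Stratum 1 (< 40): n = 507; a·d/n = 6·291/507 = 3.4438; b·c/n = 182·28/507 = 10.0513
Stratum 2 (40–59): n = 317; a·d/n = 4·144/317 = 1.8170; b·c/n = 160·9/317 = 4.5426
Stratum 3 (≥ 60): n = 233; a·d/n = 22·40/233 = 3.7768; b·c/n = 147·24/233 = 15.1416
OR_MH = (3.4438 + 1.8170 + 3.7768) / (10.0513 + 4.5426 + 15.1416) = 9.0376 / 29.7355 = 0.30393

0.30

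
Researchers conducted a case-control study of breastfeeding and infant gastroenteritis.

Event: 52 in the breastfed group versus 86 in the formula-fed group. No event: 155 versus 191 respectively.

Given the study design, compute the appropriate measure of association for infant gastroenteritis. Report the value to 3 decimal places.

0.745

From the description: a = 52, b = 155, c = 86, d = 191.
This is a case-control study: participants were sampled on outcome status, so risks in the source population cannot be estimated directly — relative risk is not valid here. The odds ratio is the appropriate measure.
OR = (a·d)/(b·c) = (52 × 191) / (155 × 86) = 9932 / 13330 = 0.74509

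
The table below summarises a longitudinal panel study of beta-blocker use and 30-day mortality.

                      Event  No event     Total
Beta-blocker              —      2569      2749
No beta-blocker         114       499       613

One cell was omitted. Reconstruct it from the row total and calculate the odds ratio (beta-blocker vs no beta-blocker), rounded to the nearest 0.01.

0.31

The missing cell is in the exposed row: 2749 − 2569 = 180.
So a = 180, b = 2569, c = 114, d = 499.
OR = (a·d)/(b·c) = (180 × 499) / (2569 × 114) = 89820 / 292866 = 0.30669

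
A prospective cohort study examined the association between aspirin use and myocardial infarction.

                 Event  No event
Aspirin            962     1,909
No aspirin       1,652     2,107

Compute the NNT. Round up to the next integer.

10

Risk in treated group = 962/2871 = 0.33507; risk in control = 1652/3759 = 0.43948.
Absolute risk reduction = 0.43948 − 0.33507 = 0.10440
NNT = 1 / ARR = 1 / 0.10440 = 9.578 → round up → 10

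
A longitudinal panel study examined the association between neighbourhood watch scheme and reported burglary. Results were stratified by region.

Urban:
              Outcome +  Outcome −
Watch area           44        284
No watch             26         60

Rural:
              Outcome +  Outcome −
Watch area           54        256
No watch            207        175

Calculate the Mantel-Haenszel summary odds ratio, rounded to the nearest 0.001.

0.212

OR_MH = Σ(aᵢdᵢ/nᵢ) / Σ(bᵢcᵢ/nᵢ), where nᵢ is the stratum total.
Stratum 1 (Urban): n = 414; a·d/n = 44·60/414 = 6.3768; b·c/n = 284·26/414 = 17.8357
Stratum 2 (Rural): n = 692; a·d/n = 54·175/692 = 13.6561; b·c/n = 256·207/692 = 76.5780
OR_MH = (6.3768 + 13.6561) / (17.8357 + 76.5780) = 20.0329 / 94.4138 = 0.21218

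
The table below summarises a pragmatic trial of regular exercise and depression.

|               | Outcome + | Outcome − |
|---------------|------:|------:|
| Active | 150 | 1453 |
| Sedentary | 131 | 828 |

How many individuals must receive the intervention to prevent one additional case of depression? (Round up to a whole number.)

24

Risk in treated group = 150/1603 = 0.09357; risk in control = 131/959 = 0.13660.
Absolute risk reduction = 0.13660 − 0.09357 = 0.04303
NNT = 1 / ARR = 1 / 0.04303 = 23.242 → round up → 24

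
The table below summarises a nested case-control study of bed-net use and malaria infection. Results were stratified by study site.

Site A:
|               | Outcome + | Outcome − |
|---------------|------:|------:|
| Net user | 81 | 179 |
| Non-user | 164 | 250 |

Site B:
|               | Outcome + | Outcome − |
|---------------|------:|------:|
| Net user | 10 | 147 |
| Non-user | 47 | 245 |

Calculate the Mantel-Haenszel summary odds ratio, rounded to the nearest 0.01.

0.60

OR_MH = Σ(aᵢdᵢ/nᵢ) / Σ(bᵢcᵢ/nᵢ), where nᵢ is the stratum total.
Stratum 1 (Site A): n = 674; a·d/n = 81·250/674 = 30.0445; b·c/n = 179·164/674 = 43.5549
Stratum 2 (Site B): n = 449; a·d/n = 10·245/449 = 5.4566; b·c/n = 147·47/449 = 15.3875
OR_MH = (30.0445 + 5.4566) / (43.5549 + 15.3875) = 35.5011 / 58.9424 = 0.60230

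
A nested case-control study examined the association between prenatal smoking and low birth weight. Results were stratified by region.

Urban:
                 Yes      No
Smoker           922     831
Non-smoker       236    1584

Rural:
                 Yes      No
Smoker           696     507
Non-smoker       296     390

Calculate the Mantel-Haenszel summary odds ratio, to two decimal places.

OR_MH = Σ(aᵢdᵢ/nᵢ) / Σ(bᵢcᵢ/nᵢ), where nᵢ is the stratum total.
Stratum 1 (Urban): n = 3573; a·d/n = 922·1584/3573 = 408.7456; b·c/n = 831·236/3573 = 54.8883
Stratum 2 (Rural): n = 1889; a·d/n = 696·390/1889 = 143.6951; b·c/n = 507·296/1889 = 79.4452
OR_MH = (408.7456 + 143.6951) / (54.8883 + 79.4452) = 552.4407 / 134.3335 = 4.11246

4.11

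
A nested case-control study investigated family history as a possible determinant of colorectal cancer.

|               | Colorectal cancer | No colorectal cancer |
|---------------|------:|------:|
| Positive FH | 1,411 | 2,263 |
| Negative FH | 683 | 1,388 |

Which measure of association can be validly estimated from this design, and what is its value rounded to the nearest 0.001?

Cells: a = 1411, b = 2263, c = 683, d = 1388.
This is a nested case-control study: participants were sampled on outcome status, so risks in the source population cannot be estimated directly — relative risk is not valid here. The odds ratio is the appropriate measure.
OR = (a·d)/(b·c) = (1411 × 1388) / (2263 × 683) = 1958468 / 1545629 = 1.26710

1.267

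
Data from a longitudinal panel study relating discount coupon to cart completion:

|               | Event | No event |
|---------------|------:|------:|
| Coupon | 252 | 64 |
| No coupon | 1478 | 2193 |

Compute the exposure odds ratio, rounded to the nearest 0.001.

5.842

Cells: a = 252, b = 64, c = 1478, d = 2193.
OR = (a·d)/(b·c) = (252 × 2193) / (64 × 1478) = 552636 / 94592 = 5.84231
The odds of cart completion are about 5.84 times as high in the coupon group.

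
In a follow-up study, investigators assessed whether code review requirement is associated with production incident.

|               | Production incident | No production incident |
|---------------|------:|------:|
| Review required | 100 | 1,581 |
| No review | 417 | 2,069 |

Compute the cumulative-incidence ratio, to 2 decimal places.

Cells: a = 100, b = 1581, c = 417, d = 2069.
Risk in exposed = 100/1681 = 0.05949; risk in unexposed = 417/2486 = 0.16774.
RR = 0.05949 / 0.16774 = 0.35465
The risk is 65% lower among the exposed than among the unexposed.

0.35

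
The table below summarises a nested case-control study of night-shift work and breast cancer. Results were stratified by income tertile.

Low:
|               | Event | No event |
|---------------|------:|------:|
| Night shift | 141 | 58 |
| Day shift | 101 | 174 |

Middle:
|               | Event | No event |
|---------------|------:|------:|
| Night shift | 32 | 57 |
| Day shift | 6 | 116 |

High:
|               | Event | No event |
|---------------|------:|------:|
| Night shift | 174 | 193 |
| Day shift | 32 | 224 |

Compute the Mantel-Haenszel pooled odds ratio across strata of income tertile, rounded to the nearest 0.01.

OR_MH = Σ(aᵢdᵢ/nᵢ) / Σ(bᵢcᵢ/nᵢ), where nᵢ is the stratum total.
Stratum 1 (Low): n = 474; a·d/n = 141·174/474 = 51.7595; b·c/n = 58·101/474 = 12.3586
Stratum 2 (Middle): n = 211; a·d/n = 32·116/211 = 17.5924; b·c/n = 57·6/211 = 1.6209
Stratum 3 (High): n = 623; a·d/n = 174·224/623 = 62.5618; b·c/n = 193·32/623 = 9.9133
OR_MH = (51.7595 + 17.5924 + 62.5618) / (12.3586 + 1.6209 + 9.9133) = 131.9137 / 23.8928 = 5.52106

5.52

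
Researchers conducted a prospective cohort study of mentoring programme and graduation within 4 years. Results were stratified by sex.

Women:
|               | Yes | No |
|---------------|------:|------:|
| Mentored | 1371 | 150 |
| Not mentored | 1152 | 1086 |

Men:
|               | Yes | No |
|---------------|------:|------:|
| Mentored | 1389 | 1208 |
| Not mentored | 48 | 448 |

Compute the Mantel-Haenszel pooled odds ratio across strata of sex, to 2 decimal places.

OR_MH = Σ(aᵢdᵢ/nᵢ) / Σ(bᵢcᵢ/nᵢ), where nᵢ is the stratum total.
Stratum 1 (Women): n = 3759; a·d/n = 1371·1086/3759 = 396.0910; b·c/n = 150·1152/3759 = 45.9697
Stratum 2 (Men): n = 3093; a·d/n = 1389·448/3093 = 201.1872; b·c/n = 1208·48/3093 = 18.7468
OR_MH = (396.0910 + 201.1872) / (45.9697 + 18.7468) = 597.2782 / 64.7165 = 9.22915

9.23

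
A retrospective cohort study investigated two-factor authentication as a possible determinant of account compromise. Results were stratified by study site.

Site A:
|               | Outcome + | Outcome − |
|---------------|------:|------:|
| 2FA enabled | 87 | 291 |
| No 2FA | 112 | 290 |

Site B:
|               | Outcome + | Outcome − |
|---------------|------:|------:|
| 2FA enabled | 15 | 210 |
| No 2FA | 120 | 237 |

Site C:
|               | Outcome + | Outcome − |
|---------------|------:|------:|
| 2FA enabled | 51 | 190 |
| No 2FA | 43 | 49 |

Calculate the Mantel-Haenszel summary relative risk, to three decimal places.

RR_MH = Σ(aᵢ·n₀ᵢ/nᵢ) / Σ(cᵢ·n₁ᵢ/nᵢ), with n₁ᵢ = aᵢ+bᵢ (exposed), n₀ᵢ = cᵢ+dᵢ (unexposed), nᵢ = n₁ᵢ+n₀ᵢ.
Stratum 1 (Site A): n₁ = 378, n₀ = 402, n = 780; a·n₀/n = 87·402/780 = 44.8385; c·n₁/n = 112·378/780 = 54.2769
Stratum 2 (Site B): n₁ = 225, n₀ = 357, n = 582; a·n₀/n = 15·357/582 = 9.2010; c·n₁/n = 120·225/582 = 46.3918
Stratum 3 (Site C): n₁ = 241, n₀ = 92, n = 333; a·n₀/n = 51·92/333 = 14.0901; c·n₁/n = 43·241/333 = 31.1201
RR_MH = (44.8385 + 9.2010 + 14.0901) / (54.2769 + 46.3918 + 31.1201) = 68.1296 / 131.7888 = 0.51696

0.517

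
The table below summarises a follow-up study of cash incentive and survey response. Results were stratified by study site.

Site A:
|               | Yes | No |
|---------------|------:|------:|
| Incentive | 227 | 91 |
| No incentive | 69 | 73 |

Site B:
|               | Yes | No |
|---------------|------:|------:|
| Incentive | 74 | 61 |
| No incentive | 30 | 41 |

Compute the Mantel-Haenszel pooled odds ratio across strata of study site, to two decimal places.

OR_MH = Σ(aᵢdᵢ/nᵢ) / Σ(bᵢcᵢ/nᵢ), where nᵢ is the stratum total.
Stratum 1 (Site A): n = 460; a·d/n = 227·73/460 = 36.0239; b·c/n = 91·69/460 = 13.6500
Stratum 2 (Site B): n = 206; a·d/n = 74·41/206 = 14.7282; b·c/n = 61·30/206 = 8.8835
OR_MH = (36.0239 + 14.7282) / (13.6500 + 8.8835) = 50.7521 / 22.5335 = 2.25229

2.25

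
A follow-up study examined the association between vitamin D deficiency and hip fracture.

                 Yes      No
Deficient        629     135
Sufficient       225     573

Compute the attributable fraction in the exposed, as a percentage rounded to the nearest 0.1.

65.8

Cells: a = 629, b = 135, c = 225, d = 573.
Risk in exposed = 629/764 = 0.82330; risk in unexposed = 225/798 = 0.28195.
RR = 0.82330/0.28195 = 2.91997
AR% = (RR − 1)/RR × 100 = (2.91997 − 1)/2.91997 × 100 = 65.7530%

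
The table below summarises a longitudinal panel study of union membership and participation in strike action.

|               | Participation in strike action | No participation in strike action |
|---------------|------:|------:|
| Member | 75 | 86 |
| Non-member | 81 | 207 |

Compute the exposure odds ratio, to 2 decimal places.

Cells: a = 75, b = 86, c = 81, d = 207.
OR = (a·d)/(b·c) = (75 × 207) / (86 × 81) = 15525 / 6966 = 2.22868
The odds of participation in strike action are about 2.23 times as high in the member group.

2.23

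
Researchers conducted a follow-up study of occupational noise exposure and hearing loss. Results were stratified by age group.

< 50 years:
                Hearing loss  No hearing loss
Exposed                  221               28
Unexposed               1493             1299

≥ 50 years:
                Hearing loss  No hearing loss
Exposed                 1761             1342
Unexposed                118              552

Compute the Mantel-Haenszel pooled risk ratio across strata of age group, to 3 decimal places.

2.351

RR_MH = Σ(aᵢ·n₀ᵢ/nᵢ) / Σ(cᵢ·n₁ᵢ/nᵢ), with n₁ᵢ = aᵢ+bᵢ (exposed), n₀ᵢ = cᵢ+dᵢ (unexposed), nᵢ = n₁ᵢ+n₀ᵢ.
Stratum 1 (< 50 years): n₁ = 249, n₀ = 2792, n = 3041; a·n₀/n = 221·2792/3041 = 202.9043; c·n₁/n = 1493·249/3041 = 122.2483
Stratum 2 (≥ 50 years): n₁ = 3103, n₀ = 670, n = 3773; a·n₀/n = 1761·670/3773 = 312.7140; c·n₁/n = 118·3103/3773 = 97.0459
RR_MH = (202.9043 + 312.7140) / (122.2483 + 97.0459) = 515.6183 / 219.2941 = 2.35126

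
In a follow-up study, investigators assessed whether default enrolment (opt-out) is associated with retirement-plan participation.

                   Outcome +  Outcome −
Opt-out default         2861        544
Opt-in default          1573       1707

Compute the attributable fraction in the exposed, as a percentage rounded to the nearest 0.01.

Cells: a = 2861, b = 544, c = 1573, d = 1707.
Risk in exposed = 2861/3405 = 0.84023; risk in unexposed = 1573/3280 = 0.47957.
RR = 0.84023/0.47957 = 1.75205
AR% = (RR − 1)/RR × 100 = (1.75205 − 1)/1.75205 × 100 = 42.9239%

42.92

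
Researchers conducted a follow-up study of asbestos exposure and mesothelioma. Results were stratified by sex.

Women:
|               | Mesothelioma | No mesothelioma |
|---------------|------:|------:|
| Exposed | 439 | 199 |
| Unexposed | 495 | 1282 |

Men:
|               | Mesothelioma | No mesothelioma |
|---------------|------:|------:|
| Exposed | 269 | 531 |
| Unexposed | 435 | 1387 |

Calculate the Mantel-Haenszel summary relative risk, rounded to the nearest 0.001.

RR_MH = Σ(aᵢ·n₀ᵢ/nᵢ) / Σ(cᵢ·n₁ᵢ/nᵢ), with n₁ᵢ = aᵢ+bᵢ (exposed), n₀ᵢ = cᵢ+dᵢ (unexposed), nᵢ = n₁ᵢ+n₀ᵢ.
Stratum 1 (Women): n₁ = 638, n₀ = 1777, n = 2415; a·n₀/n = 439·1777/2415 = 323.0240; c·n₁/n = 495·638/2415 = 130.7702
Stratum 2 (Men): n₁ = 800, n₀ = 1822, n = 2622; a·n₀/n = 269·1822/2622 = 186.9252; c·n₁/n = 435·800/2622 = 132.7231
RR_MH = (323.0240 + 186.9252) / (130.7702 + 132.7231) = 509.9493 / 263.4933 = 1.93534

1.935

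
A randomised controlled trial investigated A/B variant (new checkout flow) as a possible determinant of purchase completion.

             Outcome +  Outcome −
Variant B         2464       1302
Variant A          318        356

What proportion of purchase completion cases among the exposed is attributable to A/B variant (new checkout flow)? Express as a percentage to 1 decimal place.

27.9

Cells: a = 2464, b = 1302, c = 318, d = 356.
Risk in exposed = 2464/3766 = 0.65428; risk in unexposed = 318/674 = 0.47181.
RR = 0.65428/0.47181 = 1.38673
AR% = (RR − 1)/RR × 100 = (1.38673 − 1)/1.38673 × 100 = 27.8881%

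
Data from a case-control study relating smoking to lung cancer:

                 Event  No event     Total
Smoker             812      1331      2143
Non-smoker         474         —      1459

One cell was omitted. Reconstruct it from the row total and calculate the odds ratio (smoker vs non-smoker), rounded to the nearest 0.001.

1.268

The missing cell is in the unexposed row: 1459 − 474 = 985.
So a = 812, b = 1331, c = 474, d = 985.
OR = (a·d)/(b·c) = (812 × 985) / (1331 × 474) = 799820 / 630894 = 1.26776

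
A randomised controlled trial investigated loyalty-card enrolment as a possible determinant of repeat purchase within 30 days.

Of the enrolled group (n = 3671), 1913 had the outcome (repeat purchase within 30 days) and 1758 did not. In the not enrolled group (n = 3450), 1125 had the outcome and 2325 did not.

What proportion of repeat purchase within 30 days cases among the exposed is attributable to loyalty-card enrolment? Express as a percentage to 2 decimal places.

37.42

From the description: a = 1913, b = 1758, c = 1125, d = 2325.
Risk in exposed = 1913/3671 = 0.52111; risk in unexposed = 1125/3450 = 0.32609.
RR = 0.52111/0.32609 = 1.59808
AR% = (RR − 1)/RR × 100 = (1.59808 − 1)/1.59808 × 100 = 37.4247%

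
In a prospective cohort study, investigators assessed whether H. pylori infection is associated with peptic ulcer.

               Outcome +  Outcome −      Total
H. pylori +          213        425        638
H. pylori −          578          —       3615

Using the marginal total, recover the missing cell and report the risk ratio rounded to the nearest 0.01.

2.09

The missing cell is in the unexposed row: 3615 − 578 = 3037.
So a = 213, b = 425, c = 578, d = 3037.
RR = [a/(a+b)] / [c/(c+d)] = (213/638) / (578/3615) = 0.33386/0.15989 = 2.08804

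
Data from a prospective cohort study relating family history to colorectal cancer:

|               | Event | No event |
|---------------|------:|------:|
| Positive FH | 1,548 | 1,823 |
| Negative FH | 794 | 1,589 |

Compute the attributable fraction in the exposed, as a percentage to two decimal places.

Cells: a = 1548, b = 1823, c = 794, d = 1589.
Risk in exposed = 1548/3371 = 0.45921; risk in unexposed = 794/2383 = 0.33319.
RR = 0.45921/0.33319 = 1.37821
AR% = (RR − 1)/RR × 100 = (1.37821 − 1)/1.37821 × 100 = 27.4422%

27.44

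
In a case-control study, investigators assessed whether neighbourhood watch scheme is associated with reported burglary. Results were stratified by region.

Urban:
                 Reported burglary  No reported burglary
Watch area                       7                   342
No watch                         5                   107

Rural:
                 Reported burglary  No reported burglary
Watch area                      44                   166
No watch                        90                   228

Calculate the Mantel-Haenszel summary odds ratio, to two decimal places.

0.64

OR_MH = Σ(aᵢdᵢ/nᵢ) / Σ(bᵢcᵢ/nᵢ), where nᵢ is the stratum total.
Stratum 1 (Urban): n = 461; a·d/n = 7·107/461 = 1.6247; b·c/n = 342·5/461 = 3.7093
Stratum 2 (Rural): n = 528; a·d/n = 44·228/528 = 19.0000; b·c/n = 166·90/528 = 28.2955
OR_MH = (1.6247 + 19.0000) / (3.7093 + 28.2955) = 20.6247 / 32.0048 = 0.64443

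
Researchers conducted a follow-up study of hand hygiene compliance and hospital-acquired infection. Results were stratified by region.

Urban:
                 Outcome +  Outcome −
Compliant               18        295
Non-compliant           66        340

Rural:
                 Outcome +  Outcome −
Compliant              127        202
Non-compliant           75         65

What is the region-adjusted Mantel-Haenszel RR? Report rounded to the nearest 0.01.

RR_MH = Σ(aᵢ·n₀ᵢ/nᵢ) / Σ(cᵢ·n₁ᵢ/nᵢ), with n₁ᵢ = aᵢ+bᵢ (exposed), n₀ᵢ = cᵢ+dᵢ (unexposed), nᵢ = n₁ᵢ+n₀ᵢ.
Stratum 1 (Urban): n₁ = 313, n₀ = 406, n = 719; a·n₀/n = 18·406/719 = 10.1641; c·n₁/n = 66·313/719 = 28.7316
Stratum 2 (Rural): n₁ = 329, n₀ = 140, n = 469; a·n₀/n = 127·140/469 = 37.9104; c·n₁/n = 75·329/469 = 52.6119
RR_MH = (10.1641 + 37.9104) / (28.7316 + 52.6119) = 48.0746 / 81.3435 = 0.59101

0.59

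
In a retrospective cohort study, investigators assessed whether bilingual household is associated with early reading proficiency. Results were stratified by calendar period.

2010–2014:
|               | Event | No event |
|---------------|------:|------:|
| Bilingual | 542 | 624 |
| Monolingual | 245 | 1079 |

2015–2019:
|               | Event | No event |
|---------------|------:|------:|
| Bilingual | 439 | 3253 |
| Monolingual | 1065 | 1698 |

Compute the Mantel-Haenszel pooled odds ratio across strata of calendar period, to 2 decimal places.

0.59

OR_MH = Σ(aᵢdᵢ/nᵢ) / Σ(bᵢcᵢ/nᵢ), where nᵢ is the stratum total.
Stratum 1 (2010–2014): n = 2490; a·d/n = 542·1079/2490 = 234.8667; b·c/n = 624·245/2490 = 61.3976
Stratum 2 (2015–2019): n = 6455; a·d/n = 439·1698/6455 = 115.4798; b·c/n = 3253·1065/6455 = 536.7072
OR_MH = (234.8667 + 115.4798) / (61.3976 + 536.7072) = 350.3464 / 598.1048 = 0.58576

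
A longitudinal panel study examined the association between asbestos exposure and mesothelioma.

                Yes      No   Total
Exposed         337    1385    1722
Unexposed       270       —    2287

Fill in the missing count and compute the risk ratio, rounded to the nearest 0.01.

1.66

The missing cell is in the unexposed row: 2287 − 270 = 2017.
So a = 337, b = 1385, c = 270, d = 2017.
RR = [a/(a+b)] / [c/(c+d)] = (337/1722) / (270/2287) = 0.19570/0.11806 = 1.65767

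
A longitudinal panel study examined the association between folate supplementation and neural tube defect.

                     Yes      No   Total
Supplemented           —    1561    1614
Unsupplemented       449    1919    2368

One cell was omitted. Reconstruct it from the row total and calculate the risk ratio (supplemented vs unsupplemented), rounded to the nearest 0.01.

The missing cell is in the exposed row: 1614 − 1561 = 53.
So a = 53, b = 1561, c = 449, d = 1919.
RR = [a/(a+b)] / [c/(c+d)] = (53/1614) / (449/2368) = 0.03284/0.18961 = 0.17318

0.17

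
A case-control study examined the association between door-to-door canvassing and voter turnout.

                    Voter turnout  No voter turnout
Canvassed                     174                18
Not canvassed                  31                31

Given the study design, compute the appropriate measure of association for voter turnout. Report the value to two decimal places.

9.67

Cells: a = 174, b = 18, c = 31, d = 31.
This is a case-control study: participants were sampled on outcome status, so risks in the source population cannot be estimated directly — relative risk is not valid here. The odds ratio is the appropriate measure.
OR = (a·d)/(b·c) = (174 × 31) / (18 × 31) = 5394 / 558 = 9.66667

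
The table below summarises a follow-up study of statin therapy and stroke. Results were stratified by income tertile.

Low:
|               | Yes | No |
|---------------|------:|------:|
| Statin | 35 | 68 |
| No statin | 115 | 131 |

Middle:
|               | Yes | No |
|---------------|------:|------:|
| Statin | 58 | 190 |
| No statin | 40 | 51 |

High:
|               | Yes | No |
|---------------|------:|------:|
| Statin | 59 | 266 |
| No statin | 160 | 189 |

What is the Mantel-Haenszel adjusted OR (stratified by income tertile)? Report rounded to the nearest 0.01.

0.36

OR_MH = Σ(aᵢdᵢ/nᵢ) / Σ(bᵢcᵢ/nᵢ), where nᵢ is the stratum total.
Stratum 1 (Low): n = 349; a·d/n = 35·131/349 = 13.1375; b·c/n = 68·115/349 = 22.4069
Stratum 2 (Middle): n = 339; a·d/n = 58·51/339 = 8.7257; b·c/n = 190·40/339 = 22.4189
Stratum 3 (High): n = 674; a·d/n = 59·189/674 = 16.5445; b·c/n = 266·160/674 = 63.1454
OR_MH = (13.1375 + 8.7257 + 16.5445) / (22.4069 + 22.4189 + 63.1454) = 38.4077 / 107.9712 = 0.35572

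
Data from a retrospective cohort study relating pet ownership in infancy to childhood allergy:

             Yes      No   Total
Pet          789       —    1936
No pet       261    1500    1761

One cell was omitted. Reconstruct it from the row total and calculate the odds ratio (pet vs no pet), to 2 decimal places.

The missing cell is in the exposed row: 1936 − 789 = 1147.
So a = 789, b = 1147, c = 261, d = 1500.
OR = (a·d)/(b·c) = (789 × 1500) / (1147 × 261) = 1183500 / 299367 = 3.95334

3.95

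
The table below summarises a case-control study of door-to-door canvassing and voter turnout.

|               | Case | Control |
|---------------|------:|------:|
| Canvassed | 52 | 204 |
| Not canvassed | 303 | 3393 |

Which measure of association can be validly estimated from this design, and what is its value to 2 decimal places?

Cells: a = 52, b = 204, c = 303, d = 3393.
This is a case-control study: participants were sampled on outcome status, so risks in the source population cannot be estimated directly — relative risk is not valid here. The odds ratio is the appropriate measure.
OR = (a·d)/(b·c) = (52 × 3393) / (204 × 303) = 176436 / 61812 = 2.85440

2.85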